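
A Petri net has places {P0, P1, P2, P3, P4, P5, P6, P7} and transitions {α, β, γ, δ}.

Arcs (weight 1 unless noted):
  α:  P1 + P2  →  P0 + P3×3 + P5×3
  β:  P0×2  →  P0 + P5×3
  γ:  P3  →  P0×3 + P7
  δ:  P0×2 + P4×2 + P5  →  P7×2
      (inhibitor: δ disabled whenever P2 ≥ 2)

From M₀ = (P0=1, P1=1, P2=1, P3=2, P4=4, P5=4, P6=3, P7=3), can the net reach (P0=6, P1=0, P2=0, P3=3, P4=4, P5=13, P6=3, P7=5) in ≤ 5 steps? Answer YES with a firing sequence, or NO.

step 1: fire α:  (P0=1, P1=1, P2=1, P3=2, P4=4, P5=4, P6=3, P7=3) → (P0=2, P1=0, P2=0, P3=5, P4=4, P5=7, P6=3, P7=3)
step 2: fire β:  (P0=2, P1=0, P2=0, P3=5, P4=4, P5=7, P6=3, P7=3) → (P0=1, P1=0, P2=0, P3=5, P4=4, P5=10, P6=3, P7=3)
step 3: fire γ:  (P0=1, P1=0, P2=0, P3=5, P4=4, P5=10, P6=3, P7=3) → (P0=4, P1=0, P2=0, P3=4, P4=4, P5=10, P6=3, P7=4)
step 4: fire β:  (P0=4, P1=0, P2=0, P3=4, P4=4, P5=10, P6=3, P7=4) → (P0=3, P1=0, P2=0, P3=4, P4=4, P5=13, P6=3, P7=4)
step 5: fire γ:  (P0=3, P1=0, P2=0, P3=4, P4=4, P5=13, P6=3, P7=4) → (P0=6, P1=0, P2=0, P3=3, P4=4, P5=13, P6=3, P7=5)

YES — reachable via ⟨α, β, γ, β, γ⟩ (5 firings)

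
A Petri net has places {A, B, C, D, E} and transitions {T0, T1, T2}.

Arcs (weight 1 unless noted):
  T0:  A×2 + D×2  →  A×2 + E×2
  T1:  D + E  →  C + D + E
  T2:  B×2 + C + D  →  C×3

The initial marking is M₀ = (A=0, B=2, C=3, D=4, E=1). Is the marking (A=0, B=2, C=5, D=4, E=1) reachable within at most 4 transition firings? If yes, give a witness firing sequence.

YES — reachable via ⟨T1, T1⟩ (2 firings)

step 1: fire T1:  (A=0, B=2, C=3, D=4, E=1) → (A=0, B=2, C=4, D=4, E=1)
step 2: fire T1:  (A=0, B=2, C=4, D=4, E=1) → (A=0, B=2, C=5, D=4, E=1)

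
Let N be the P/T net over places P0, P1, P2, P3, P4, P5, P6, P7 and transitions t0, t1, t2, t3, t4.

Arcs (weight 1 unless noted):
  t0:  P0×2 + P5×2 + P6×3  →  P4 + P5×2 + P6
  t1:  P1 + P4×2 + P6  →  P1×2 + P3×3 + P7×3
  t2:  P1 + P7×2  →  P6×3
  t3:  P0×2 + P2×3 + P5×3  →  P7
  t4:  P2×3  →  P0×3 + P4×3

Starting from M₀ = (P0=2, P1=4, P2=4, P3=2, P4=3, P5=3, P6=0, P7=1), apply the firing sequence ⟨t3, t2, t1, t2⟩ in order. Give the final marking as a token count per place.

(P0=0, P1=3, P2=1, P3=5, P4=1, P5=0, P6=5, P7=1)

step 1: fire t3:  (P0=2, P1=4, P2=4, P3=2, P4=3, P5=3, P6=0, P7=1) → (P0=0, P1=4, P2=1, P3=2, P4=3, P5=0, P6=0, P7=2)
step 2: fire t2:  (P0=0, P1=4, P2=1, P3=2, P4=3, P5=0, P6=0, P7=2) → (P0=0, P1=3, P2=1, P3=2, P4=3, P5=0, P6=3, P7=0)
step 3: fire t1:  (P0=0, P1=3, P2=1, P3=2, P4=3, P5=0, P6=3, P7=0) → (P0=0, P1=4, P2=1, P3=5, P4=1, P5=0, P6=2, P7=3)
step 4: fire t2:  (P0=0, P1=4, P2=1, P3=5, P4=1, P5=0, P6=2, P7=3) → (P0=0, P1=3, P2=1, P3=5, P4=1, P5=0, P6=5, P7=1)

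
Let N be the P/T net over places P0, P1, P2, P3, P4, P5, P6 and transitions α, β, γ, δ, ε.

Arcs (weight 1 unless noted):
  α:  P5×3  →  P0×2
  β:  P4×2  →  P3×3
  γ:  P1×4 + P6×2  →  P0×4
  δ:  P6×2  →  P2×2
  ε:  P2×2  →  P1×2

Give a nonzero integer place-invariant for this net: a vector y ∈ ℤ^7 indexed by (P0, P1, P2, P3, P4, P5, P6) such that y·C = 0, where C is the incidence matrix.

Incidence matrix C (rows=places, cols=transitions):
        α    β    γ    δ    ε
   P0   2    0    4    0    0
   P1   0    0   -4    0    2
   P2   0    0    0    2   -2
   P3   0    3    0    0    0
   P4   0   -2    0    0    0
   P5  -3    0    0    0    0
   P6   0    0   -2   -2    0

Candidate y = [0, 0, 0, 2, 3, 0, 0]; check y·C column-wise:
  col α: 0·2 + 2·0 + 3·0 + 0·-3 = 0
  col β: 2·3 + 3·-2 = 0
  col γ: 0·4 + 0·-4 + 2·0 + 3·0 + 0·-2 = 0
  col δ: 0·2 + 2·0 + 3·0 + 0·-2 = 0
  col ε: 0·2 + 0·-2 + 2·0 + 3·0 = 0

y = (P0:0, P1:0, P2:0, P3:2, P4:3, P5:0, P6:0)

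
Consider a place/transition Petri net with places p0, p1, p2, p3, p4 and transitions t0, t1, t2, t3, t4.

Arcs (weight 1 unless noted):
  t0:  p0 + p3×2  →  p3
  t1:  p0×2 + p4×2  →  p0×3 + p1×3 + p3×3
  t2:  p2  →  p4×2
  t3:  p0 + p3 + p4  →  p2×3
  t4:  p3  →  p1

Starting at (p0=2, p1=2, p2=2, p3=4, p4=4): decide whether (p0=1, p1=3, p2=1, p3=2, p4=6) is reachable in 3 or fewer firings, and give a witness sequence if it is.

step 1: fire t0:  (p0=2, p1=2, p2=2, p3=4, p4=4) → (p0=1, p1=2, p2=2, p3=3, p4=4)
step 2: fire t2:  (p0=1, p1=2, p2=2, p3=3, p4=4) → (p0=1, p1=2, p2=1, p3=3, p4=6)
step 3: fire t4:  (p0=1, p1=2, p2=1, p3=3, p4=6) → (p0=1, p1=3, p2=1, p3=2, p4=6)

YES — reachable via ⟨t0, t2, t4⟩ (3 firings)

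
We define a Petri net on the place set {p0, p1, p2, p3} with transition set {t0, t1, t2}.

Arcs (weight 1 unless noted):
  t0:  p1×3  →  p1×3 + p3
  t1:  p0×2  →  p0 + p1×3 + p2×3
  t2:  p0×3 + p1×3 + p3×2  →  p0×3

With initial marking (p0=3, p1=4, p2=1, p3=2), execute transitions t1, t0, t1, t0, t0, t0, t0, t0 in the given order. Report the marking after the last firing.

step 1: fire t1:  (p0=3, p1=4, p2=1, p3=2) → (p0=2, p1=7, p2=4, p3=2)
step 2: fire t0:  (p0=2, p1=7, p2=4, p3=2) → (p0=2, p1=7, p2=4, p3=3)
step 3: fire t1:  (p0=2, p1=7, p2=4, p3=3) → (p0=1, p1=10, p2=7, p3=3)
step 4: fire t0:  (p0=1, p1=10, p2=7, p3=3) → (p0=1, p1=10, p2=7, p3=4)
step 5: fire t0:  (p0=1, p1=10, p2=7, p3=4) → (p0=1, p1=10, p2=7, p3=5)
step 6: fire t0:  (p0=1, p1=10, p2=7, p3=5) → (p0=1, p1=10, p2=7, p3=6)
step 7: fire t0:  (p0=1, p1=10, p2=7, p3=6) → (p0=1, p1=10, p2=7, p3=7)
step 8: fire t0:  (p0=1, p1=10, p2=7, p3=7) → (p0=1, p1=10, p2=7, p3=8)

(p0=1, p1=10, p2=7, p3=8)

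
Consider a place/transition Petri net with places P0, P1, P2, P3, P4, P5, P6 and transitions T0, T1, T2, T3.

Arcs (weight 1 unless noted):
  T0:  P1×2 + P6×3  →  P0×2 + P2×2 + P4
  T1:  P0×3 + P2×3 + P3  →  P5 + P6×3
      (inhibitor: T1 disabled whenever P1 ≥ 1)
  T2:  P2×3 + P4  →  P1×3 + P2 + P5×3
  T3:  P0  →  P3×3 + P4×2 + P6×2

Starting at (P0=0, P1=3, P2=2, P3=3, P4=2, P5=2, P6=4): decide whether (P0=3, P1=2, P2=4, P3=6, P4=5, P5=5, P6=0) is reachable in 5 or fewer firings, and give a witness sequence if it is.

step 1: fire T0:  (P0=0, P1=3, P2=2, P3=3, P4=2, P5=2, P6=4) → (P0=2, P1=1, P2=4, P3=3, P4=3, P5=2, P6=1)
step 2: fire T2:  (P0=2, P1=1, P2=4, P3=3, P4=3, P5=2, P6=1) → (P0=2, P1=4, P2=2, P3=3, P4=2, P5=5, P6=1)
step 3: fire T3:  (P0=2, P1=4, P2=2, P3=3, P4=2, P5=5, P6=1) → (P0=1, P1=4, P2=2, P3=6, P4=4, P5=5, P6=3)
step 4: fire T0:  (P0=1, P1=4, P2=2, P3=6, P4=4, P5=5, P6=3) → (P0=3, P1=2, P2=4, P3=6, P4=5, P5=5, P6=0)

YES — reachable via ⟨T0, T2, T3, T0⟩ (4 firings)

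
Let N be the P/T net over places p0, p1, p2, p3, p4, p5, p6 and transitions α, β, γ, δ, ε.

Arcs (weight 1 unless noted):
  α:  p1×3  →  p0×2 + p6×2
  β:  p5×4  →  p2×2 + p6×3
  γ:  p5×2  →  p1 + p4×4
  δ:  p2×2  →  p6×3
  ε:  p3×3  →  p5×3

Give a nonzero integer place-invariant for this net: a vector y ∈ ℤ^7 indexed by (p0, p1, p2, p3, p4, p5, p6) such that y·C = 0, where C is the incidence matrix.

Incidence matrix C (rows=places, cols=transitions):
        α    β    γ    δ    ε
   p0   2    0    0    0    0
   p1  -3    0    1    0    0
   p2   0    2    0   -2    0
   p3   0    0    0    0   -3
   p4   0    0    4    0    0
   p5   0   -4   -2    0    3
   p6   2    3    0    3    0

Candidate y = [6, 4, 0, 0, -1, 0, 0]; check y·C column-wise:
  col α: 6·2 + 4·-3 + -1·0 + 0·2 = 0
  col β: 6·0 + 4·0 + 0·2 + -1·0 + 0·-4 + 0·3 = 0
  col γ: 6·0 + 4·1 + -1·4 + 0·-2 = 0
  col δ: 6·0 + 4·0 + 0·-2 + -1·0 + 0·3 = 0
  col ε: 6·0 + 4·0 + 0·-3 + -1·0 + 0·3 = 0

y = (p0:6, p1:4, p2:0, p3:0, p4:-1, p5:0, p6:0)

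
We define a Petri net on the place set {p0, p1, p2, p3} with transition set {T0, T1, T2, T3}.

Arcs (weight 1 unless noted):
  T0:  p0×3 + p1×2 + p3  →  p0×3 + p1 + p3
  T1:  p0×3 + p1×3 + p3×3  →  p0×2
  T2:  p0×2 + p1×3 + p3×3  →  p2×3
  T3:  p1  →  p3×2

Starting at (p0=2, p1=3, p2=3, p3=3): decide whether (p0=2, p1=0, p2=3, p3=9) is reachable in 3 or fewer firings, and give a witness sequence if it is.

YES — reachable via ⟨T3, T3, T3⟩ (3 firings)

step 1: fire T3:  (p0=2, p1=3, p2=3, p3=3) → (p0=2, p1=2, p2=3, p3=5)
step 2: fire T3:  (p0=2, p1=2, p2=3, p3=5) → (p0=2, p1=1, p2=3, p3=7)
step 3: fire T3:  (p0=2, p1=1, p2=3, p3=7) → (p0=2, p1=0, p2=3, p3=9)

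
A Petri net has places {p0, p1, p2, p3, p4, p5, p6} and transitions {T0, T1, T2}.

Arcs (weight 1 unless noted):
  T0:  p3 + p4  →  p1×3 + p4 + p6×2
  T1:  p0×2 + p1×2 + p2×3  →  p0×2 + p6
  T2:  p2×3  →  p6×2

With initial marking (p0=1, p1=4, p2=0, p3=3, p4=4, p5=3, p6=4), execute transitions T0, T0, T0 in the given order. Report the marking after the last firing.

step 1: fire T0:  (p0=1, p1=4, p2=0, p3=3, p4=4, p5=3, p6=4) → (p0=1, p1=7, p2=0, p3=2, p4=4, p5=3, p6=6)
step 2: fire T0:  (p0=1, p1=7, p2=0, p3=2, p4=4, p5=3, p6=6) → (p0=1, p1=10, p2=0, p3=1, p4=4, p5=3, p6=8)
step 3: fire T0:  (p0=1, p1=10, p2=0, p3=1, p4=4, p5=3, p6=8) → (p0=1, p1=13, p2=0, p3=0, p4=4, p5=3, p6=10)

(p0=1, p1=13, p2=0, p3=0, p4=4, p5=3, p6=10)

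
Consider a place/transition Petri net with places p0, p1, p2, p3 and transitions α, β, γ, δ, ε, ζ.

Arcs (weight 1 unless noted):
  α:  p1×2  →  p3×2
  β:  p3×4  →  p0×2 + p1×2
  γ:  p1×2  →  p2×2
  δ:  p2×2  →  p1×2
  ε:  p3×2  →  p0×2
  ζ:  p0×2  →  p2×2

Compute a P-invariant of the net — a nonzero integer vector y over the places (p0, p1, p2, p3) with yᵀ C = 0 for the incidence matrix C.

Incidence matrix C (rows=places, cols=transitions):
        α    β    γ    δ    ε    ζ
   p0   0    2    0    0    2   -2
   p1  -2    2   -2    2    0    0
   p2   0    0    2   -2    0    2
   p3   2   -4    0    0   -2    0

Candidate y = [1, 1, 1, 1]; check y·C column-wise:
  col α: 1·0 + 1·-2 + 1·0 + 1·2 = 0
  col β: 1·2 + 1·2 + 1·0 + 1·-4 = 0
  col γ: 1·0 + 1·-2 + 1·2 + 1·0 = 0
  col δ: 1·0 + 1·2 + 1·-2 + 1·0 = 0
  col ε: 1·2 + 1·0 + 1·0 + 1·-2 = 0
  col ζ: 1·-2 + 1·0 + 1·2 + 1·0 = 0

y = (p0:1, p1:1, p2:1, p3:1)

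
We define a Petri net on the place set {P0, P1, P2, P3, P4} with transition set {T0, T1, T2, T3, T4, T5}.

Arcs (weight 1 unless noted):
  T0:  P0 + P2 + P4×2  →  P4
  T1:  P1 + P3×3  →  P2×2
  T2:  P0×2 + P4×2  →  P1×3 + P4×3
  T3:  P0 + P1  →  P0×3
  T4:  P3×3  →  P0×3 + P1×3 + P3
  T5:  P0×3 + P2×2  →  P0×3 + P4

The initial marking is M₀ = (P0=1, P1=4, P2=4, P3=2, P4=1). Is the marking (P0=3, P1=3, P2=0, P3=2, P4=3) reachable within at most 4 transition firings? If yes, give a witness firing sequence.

step 1: fire T3:  (P0=1, P1=4, P2=4, P3=2, P4=1) → (P0=3, P1=3, P2=4, P3=2, P4=1)
step 2: fire T5:  (P0=3, P1=3, P2=4, P3=2, P4=1) → (P0=3, P1=3, P2=2, P3=2, P4=2)
step 3: fire T5:  (P0=3, P1=3, P2=2, P3=2, P4=2) → (P0=3, P1=3, P2=0, P3=2, P4=3)

YES — reachable via ⟨T3, T5, T5⟩ (3 firings)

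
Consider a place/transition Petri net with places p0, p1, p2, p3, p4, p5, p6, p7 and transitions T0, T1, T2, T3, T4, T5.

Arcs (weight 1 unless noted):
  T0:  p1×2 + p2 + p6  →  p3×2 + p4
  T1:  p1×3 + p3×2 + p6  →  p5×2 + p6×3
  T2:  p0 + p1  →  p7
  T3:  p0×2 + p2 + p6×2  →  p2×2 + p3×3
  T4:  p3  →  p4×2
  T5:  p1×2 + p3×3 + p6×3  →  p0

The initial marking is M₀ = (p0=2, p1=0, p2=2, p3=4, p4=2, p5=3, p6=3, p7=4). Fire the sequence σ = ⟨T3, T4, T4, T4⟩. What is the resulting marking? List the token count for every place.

step 1: fire T3:  (p0=2, p1=0, p2=2, p3=4, p4=2, p5=3, p6=3, p7=4) → (p0=0, p1=0, p2=3, p3=7, p4=2, p5=3, p6=1, p7=4)
step 2: fire T4:  (p0=0, p1=0, p2=3, p3=7, p4=2, p5=3, p6=1, p7=4) → (p0=0, p1=0, p2=3, p3=6, p4=4, p5=3, p6=1, p7=4)
step 3: fire T4:  (p0=0, p1=0, p2=3, p3=6, p4=4, p5=3, p6=1, p7=4) → (p0=0, p1=0, p2=3, p3=5, p4=6, p5=3, p6=1, p7=4)
step 4: fire T4:  (p0=0, p1=0, p2=3, p3=5, p4=6, p5=3, p6=1, p7=4) → (p0=0, p1=0, p2=3, p3=4, p4=8, p5=3, p6=1, p7=4)

(p0=0, p1=0, p2=3, p3=4, p4=8, p5=3, p6=1, p7=4)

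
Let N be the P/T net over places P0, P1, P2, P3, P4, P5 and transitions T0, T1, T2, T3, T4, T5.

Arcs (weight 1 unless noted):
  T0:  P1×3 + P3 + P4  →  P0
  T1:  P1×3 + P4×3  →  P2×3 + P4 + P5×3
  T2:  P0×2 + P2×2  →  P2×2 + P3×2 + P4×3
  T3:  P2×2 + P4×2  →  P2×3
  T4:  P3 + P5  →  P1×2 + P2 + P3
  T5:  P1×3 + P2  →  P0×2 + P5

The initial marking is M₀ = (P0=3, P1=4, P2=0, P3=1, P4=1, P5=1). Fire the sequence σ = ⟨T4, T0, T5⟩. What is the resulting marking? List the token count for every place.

step 1: fire T4:  (P0=3, P1=4, P2=0, P3=1, P4=1, P5=1) → (P0=3, P1=6, P2=1, P3=1, P4=1, P5=0)
step 2: fire T0:  (P0=3, P1=6, P2=1, P3=1, P4=1, P5=0) → (P0=4, P1=3, P2=1, P3=0, P4=0, P5=0)
step 3: fire T5:  (P0=4, P1=3, P2=1, P3=0, P4=0, P5=0) → (P0=6, P1=0, P2=0, P3=0, P4=0, P5=1)

(P0=6, P1=0, P2=0, P3=0, P4=0, P5=1)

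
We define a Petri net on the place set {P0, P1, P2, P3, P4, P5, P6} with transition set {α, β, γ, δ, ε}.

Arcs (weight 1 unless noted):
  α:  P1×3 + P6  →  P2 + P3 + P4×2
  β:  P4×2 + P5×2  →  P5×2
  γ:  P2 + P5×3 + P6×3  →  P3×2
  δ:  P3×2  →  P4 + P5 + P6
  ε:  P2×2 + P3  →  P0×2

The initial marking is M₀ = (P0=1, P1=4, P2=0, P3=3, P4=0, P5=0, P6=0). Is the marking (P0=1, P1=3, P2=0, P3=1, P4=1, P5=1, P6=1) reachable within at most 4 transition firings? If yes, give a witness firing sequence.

NO — not reachable within 4 firings

depth 0: 1 marking
depth 1: 2 markings reached so far
depth 2: 3 markings reached so far
depth 3: 4 markings reached so far
depth 4: 5 markings reached so far
target is not among the 5 markings reachable within 4 steps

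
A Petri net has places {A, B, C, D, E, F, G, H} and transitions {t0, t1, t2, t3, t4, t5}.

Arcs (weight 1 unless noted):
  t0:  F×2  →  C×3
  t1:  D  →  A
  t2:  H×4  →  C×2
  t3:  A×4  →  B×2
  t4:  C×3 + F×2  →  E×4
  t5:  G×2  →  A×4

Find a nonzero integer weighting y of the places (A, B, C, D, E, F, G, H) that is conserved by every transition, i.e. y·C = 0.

Incidence matrix C (rows=places, cols=transitions):
       t0   t1   t2   t3   t4   t5
    A   0    1    0   -4    0    4
    B   0    0    0    2    0    0
    C   3    0    2    0   -3    0
    D   0   -1    0    0    0    0
    E   0    0    0    0    4    0
    F  -2    0    0    0   -2    0
    G   0    0    0    0    0   -2
    H   0    0   -4    0    0    0

Candidate y = [1, 2, 0, 1, 0, 0, 2, 0]; check y·C column-wise:
  col t0: 1·0 + 2·0 + 0·3 + 1·0 + 0·-2 + 2·0 = 0
  col t1: 1·1 + 2·0 + 1·-1 + 2·0 = 0
  col t2: 1·0 + 2·0 + 0·2 + 1·0 + 2·0 + 0·-4 = 0
  col t3: 1·-4 + 2·2 + 1·0 + 2·0 = 0
  col t4: 1·0 + 2·0 + 0·-3 + 1·0 + 0·4 + 0·-2 + 2·0 = 0
  col t5: 1·4 + 2·0 + 1·0 + 2·-2 = 0

y = (A:1, B:2, C:0, D:1, E:0, F:0, G:2, H:0)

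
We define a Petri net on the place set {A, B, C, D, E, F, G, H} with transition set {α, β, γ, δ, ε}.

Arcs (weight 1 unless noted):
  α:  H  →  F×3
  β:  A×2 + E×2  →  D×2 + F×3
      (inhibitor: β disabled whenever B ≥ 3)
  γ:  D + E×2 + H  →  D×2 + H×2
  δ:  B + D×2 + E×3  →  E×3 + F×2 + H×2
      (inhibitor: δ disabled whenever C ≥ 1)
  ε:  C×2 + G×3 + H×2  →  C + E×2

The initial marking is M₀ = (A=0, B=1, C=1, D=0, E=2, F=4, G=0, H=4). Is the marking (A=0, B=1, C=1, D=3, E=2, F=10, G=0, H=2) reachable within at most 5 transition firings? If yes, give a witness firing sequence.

NO — not reachable within 5 firings

depth 0: 1 marking
depth 1: 2 markings reached so far
depth 2: 3 markings reached so far
depth 3: 4 markings reached so far
depth 4: 5 markings reached so far
depth 5: 5 markings reached so far
(frontier empty at depth 5; search complete)
target is not among the 5 markings reachable within 5 steps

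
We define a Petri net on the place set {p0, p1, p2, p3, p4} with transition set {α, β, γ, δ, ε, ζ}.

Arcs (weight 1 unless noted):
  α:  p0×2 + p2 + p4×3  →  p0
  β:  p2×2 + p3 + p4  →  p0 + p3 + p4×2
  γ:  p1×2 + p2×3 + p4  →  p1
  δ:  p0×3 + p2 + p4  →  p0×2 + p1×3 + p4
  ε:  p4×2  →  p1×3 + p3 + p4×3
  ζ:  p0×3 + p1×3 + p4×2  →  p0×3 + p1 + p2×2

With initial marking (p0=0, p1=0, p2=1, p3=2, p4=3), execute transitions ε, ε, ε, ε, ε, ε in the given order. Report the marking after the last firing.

step 1: fire ε:  (p0=0, p1=0, p2=1, p3=2, p4=3) → (p0=0, p1=3, p2=1, p3=3, p4=4)
step 2: fire ε:  (p0=0, p1=3, p2=1, p3=3, p4=4) → (p0=0, p1=6, p2=1, p3=4, p4=5)
step 3: fire ε:  (p0=0, p1=6, p2=1, p3=4, p4=5) → (p0=0, p1=9, p2=1, p3=5, p4=6)
step 4: fire ε:  (p0=0, p1=9, p2=1, p3=5, p4=6) → (p0=0, p1=12, p2=1, p3=6, p4=7)
step 5: fire ε:  (p0=0, p1=12, p2=1, p3=6, p4=7) → (p0=0, p1=15, p2=1, p3=7, p4=8)
step 6: fire ε:  (p0=0, p1=15, p2=1, p3=7, p4=8) → (p0=0, p1=18, p2=1, p3=8, p4=9)

(p0=0, p1=18, p2=1, p3=8, p4=9)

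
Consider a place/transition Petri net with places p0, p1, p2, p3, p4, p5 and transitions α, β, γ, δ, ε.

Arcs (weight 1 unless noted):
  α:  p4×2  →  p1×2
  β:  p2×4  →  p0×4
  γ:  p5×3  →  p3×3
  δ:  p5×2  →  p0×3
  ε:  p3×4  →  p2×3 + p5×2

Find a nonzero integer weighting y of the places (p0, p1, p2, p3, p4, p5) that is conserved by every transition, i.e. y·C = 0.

Incidence matrix C (rows=places, cols=transitions):
        α    β    γ    δ    ε
   p0   0    4    0    3    0
   p1   2    0    0    0    0
   p2   0   -4    0    0    3
   p3   0    0    3    0   -4
   p4  -2    0    0    0    0
   p5   0    0   -3   -2    2

Candidate y = [0, 1, 0, 0, 1, 0]; check y·C column-wise:
  col α: 1·2 + 1·-2 = 0
  col β: 0·4 + 1·0 + 0·-4 + 1·0 = 0
  col γ: 1·0 + 0·3 + 1·0 + 0·-3 = 0
  col δ: 0·3 + 1·0 + 1·0 + 0·-2 = 0
  col ε: 1·0 + 0·3 + 0·-4 + 1·0 + 0·2 = 0

y = (p0:0, p1:1, p2:0, p3:0, p4:1, p5:0)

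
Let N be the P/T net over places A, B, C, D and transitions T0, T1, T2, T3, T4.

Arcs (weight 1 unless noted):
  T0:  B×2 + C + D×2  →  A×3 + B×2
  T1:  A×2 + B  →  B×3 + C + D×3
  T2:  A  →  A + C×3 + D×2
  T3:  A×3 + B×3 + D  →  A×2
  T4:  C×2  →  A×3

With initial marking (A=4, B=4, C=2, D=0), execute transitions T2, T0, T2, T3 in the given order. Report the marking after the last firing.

(A=6, B=1, C=7, D=1)

step 1: fire T2:  (A=4, B=4, C=2, D=0) → (A=4, B=4, C=5, D=2)
step 2: fire T0:  (A=4, B=4, C=5, D=2) → (A=7, B=4, C=4, D=0)
step 3: fire T2:  (A=7, B=4, C=4, D=0) → (A=7, B=4, C=7, D=2)
step 4: fire T3:  (A=7, B=4, C=7, D=2) → (A=6, B=1, C=7, D=1)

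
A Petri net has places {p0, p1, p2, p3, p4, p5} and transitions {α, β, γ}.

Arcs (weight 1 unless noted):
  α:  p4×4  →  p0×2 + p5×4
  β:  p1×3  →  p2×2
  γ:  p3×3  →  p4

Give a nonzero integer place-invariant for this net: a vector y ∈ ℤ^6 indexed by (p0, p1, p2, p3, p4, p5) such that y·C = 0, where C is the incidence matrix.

Incidence matrix C (rows=places, cols=transitions):
        α    β    γ
   p0   2    0    0
   p1   0   -3    0
   p2   0    2    0
   p3   0    0   -3
   p4  -4    0    1
   p5   4    0    0

Candidate y = [0, 2, 3, 0, 0, 0]; check y·C column-wise:
  col α: 0·2 + 2·0 + 3·0 + 0·-4 + 0·4 = 0
  col β: 2·-3 + 3·2 = 0
  col γ: 2·0 + 3·0 + 0·-3 + 0·1 = 0

y = (p0:0, p1:2, p2:3, p3:0, p4:0, p5:0)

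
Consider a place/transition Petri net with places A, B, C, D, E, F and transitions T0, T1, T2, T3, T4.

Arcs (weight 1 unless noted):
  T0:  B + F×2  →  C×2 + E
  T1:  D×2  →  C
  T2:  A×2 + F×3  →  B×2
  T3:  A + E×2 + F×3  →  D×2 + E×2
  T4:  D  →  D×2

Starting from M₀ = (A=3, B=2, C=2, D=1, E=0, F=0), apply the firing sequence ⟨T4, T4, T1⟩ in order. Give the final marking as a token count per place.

(A=3, B=2, C=3, D=1, E=0, F=0)

step 1: fire T4:  (A=3, B=2, C=2, D=1, E=0, F=0) → (A=3, B=2, C=2, D=2, E=0, F=0)
step 2: fire T4:  (A=3, B=2, C=2, D=2, E=0, F=0) → (A=3, B=2, C=2, D=3, E=0, F=0)
step 3: fire T1:  (A=3, B=2, C=2, D=3, E=0, F=0) → (A=3, B=2, C=3, D=1, E=0, F=0)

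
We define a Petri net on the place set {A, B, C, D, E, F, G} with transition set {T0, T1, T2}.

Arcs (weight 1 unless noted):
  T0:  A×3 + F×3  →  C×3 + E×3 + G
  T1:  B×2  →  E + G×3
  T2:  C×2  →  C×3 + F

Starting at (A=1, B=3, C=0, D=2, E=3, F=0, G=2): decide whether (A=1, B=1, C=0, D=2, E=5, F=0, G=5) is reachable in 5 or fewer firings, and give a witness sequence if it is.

depth 0: 1 marking
depth 1: 2 markings reached so far
depth 2: 2 markings reached so far
(frontier empty at depth 2; search complete)
target is not among the 2 markings reachable within 5 steps

NO — not reachable within 5 firings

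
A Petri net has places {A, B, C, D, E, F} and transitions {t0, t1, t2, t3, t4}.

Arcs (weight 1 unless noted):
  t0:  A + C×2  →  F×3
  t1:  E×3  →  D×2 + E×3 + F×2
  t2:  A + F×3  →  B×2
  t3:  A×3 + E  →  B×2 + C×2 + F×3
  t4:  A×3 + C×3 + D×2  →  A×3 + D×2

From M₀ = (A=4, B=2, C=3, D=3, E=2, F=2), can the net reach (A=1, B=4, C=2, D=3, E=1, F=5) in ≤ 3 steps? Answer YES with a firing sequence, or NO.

step 1: fire t4:  (A=4, B=2, C=3, D=3, E=2, F=2) → (A=4, B=2, C=0, D=3, E=2, F=2)
step 2: fire t3:  (A=4, B=2, C=0, D=3, E=2, F=2) → (A=1, B=4, C=2, D=3, E=1, F=5)

YES — reachable via ⟨t4, t3⟩ (2 firings)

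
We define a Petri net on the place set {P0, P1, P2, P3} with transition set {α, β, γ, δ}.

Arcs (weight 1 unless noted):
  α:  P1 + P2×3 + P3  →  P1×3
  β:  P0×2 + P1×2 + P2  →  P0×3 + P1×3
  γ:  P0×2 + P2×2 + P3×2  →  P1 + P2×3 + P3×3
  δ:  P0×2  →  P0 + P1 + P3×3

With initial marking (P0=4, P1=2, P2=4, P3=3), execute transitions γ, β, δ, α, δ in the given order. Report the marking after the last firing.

(P0=1, P1=8, P2=1, P3=9)

step 1: fire γ:  (P0=4, P1=2, P2=4, P3=3) → (P0=2, P1=3, P2=5, P3=4)
step 2: fire β:  (P0=2, P1=3, P2=5, P3=4) → (P0=3, P1=4, P2=4, P3=4)
step 3: fire δ:  (P0=3, P1=4, P2=4, P3=4) → (P0=2, P1=5, P2=4, P3=7)
step 4: fire α:  (P0=2, P1=5, P2=4, P3=7) → (P0=2, P1=7, P2=1, P3=6)
step 5: fire δ:  (P0=2, P1=7, P2=1, P3=6) → (P0=1, P1=8, P2=1, P3=9)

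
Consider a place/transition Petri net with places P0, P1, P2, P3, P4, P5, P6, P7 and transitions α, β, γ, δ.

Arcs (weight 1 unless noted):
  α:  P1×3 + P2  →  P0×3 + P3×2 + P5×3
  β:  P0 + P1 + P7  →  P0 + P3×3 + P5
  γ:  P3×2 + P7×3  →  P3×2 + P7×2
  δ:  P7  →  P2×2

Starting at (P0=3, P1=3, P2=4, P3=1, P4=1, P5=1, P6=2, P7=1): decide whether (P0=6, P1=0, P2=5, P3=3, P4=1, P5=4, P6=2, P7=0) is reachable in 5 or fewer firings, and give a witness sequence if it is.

YES — reachable via ⟨α, δ⟩ (2 firings)

step 1: fire α:  (P0=3, P1=3, P2=4, P3=1, P4=1, P5=1, P6=2, P7=1) → (P0=6, P1=0, P2=3, P3=3, P4=1, P5=4, P6=2, P7=1)
step 2: fire δ:  (P0=6, P1=0, P2=3, P3=3, P4=1, P5=4, P6=2, P7=1) → (P0=6, P1=0, P2=5, P3=3, P4=1, P5=4, P6=2, P7=0)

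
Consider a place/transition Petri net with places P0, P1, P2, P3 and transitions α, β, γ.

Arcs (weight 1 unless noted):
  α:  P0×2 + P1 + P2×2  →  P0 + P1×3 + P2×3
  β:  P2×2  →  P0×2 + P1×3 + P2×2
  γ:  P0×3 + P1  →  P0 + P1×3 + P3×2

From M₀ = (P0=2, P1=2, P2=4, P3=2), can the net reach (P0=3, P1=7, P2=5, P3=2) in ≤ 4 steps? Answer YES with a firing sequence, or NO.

step 1: fire α:  (P0=2, P1=2, P2=4, P3=2) → (P0=1, P1=4, P2=5, P3=2)
step 2: fire β:  (P0=1, P1=4, P2=5, P3=2) → (P0=3, P1=7, P2=5, P3=2)

YES — reachable via ⟨α, β⟩ (2 firings)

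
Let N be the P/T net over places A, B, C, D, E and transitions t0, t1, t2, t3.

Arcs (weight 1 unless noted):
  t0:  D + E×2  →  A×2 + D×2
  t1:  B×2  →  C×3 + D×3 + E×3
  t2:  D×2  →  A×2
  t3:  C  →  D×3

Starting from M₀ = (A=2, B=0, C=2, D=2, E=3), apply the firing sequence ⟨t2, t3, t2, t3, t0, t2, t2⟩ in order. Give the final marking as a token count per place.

(A=12, B=0, C=0, D=1, E=1)

step 1: fire t2:  (A=2, B=0, C=2, D=2, E=3) → (A=4, B=0, C=2, D=0, E=3)
step 2: fire t3:  (A=4, B=0, C=2, D=0, E=3) → (A=4, B=0, C=1, D=3, E=3)
step 3: fire t2:  (A=4, B=0, C=1, D=3, E=3) → (A=6, B=0, C=1, D=1, E=3)
step 4: fire t3:  (A=6, B=0, C=1, D=1, E=3) → (A=6, B=0, C=0, D=4, E=3)
step 5: fire t0:  (A=6, B=0, C=0, D=4, E=3) → (A=8, B=0, C=0, D=5, E=1)
step 6: fire t2:  (A=8, B=0, C=0, D=5, E=1) → (A=10, B=0, C=0, D=3, E=1)
step 7: fire t2:  (A=10, B=0, C=0, D=3, E=1) → (A=12, B=0, C=0, D=1, E=1)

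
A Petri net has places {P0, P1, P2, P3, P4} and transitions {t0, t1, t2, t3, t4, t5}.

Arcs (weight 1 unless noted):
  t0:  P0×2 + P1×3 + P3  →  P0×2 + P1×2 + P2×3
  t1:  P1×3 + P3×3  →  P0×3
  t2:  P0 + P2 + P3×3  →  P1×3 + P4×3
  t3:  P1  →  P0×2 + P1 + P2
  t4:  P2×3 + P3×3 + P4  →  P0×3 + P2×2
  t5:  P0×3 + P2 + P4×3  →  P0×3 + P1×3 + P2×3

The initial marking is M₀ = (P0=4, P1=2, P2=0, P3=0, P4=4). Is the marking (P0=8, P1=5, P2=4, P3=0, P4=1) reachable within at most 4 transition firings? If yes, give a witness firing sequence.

YES — reachable via ⟨t3, t3, t5⟩ (3 firings)

step 1: fire t3:  (P0=4, P1=2, P2=0, P3=0, P4=4) → (P0=6, P1=2, P2=1, P3=0, P4=4)
step 2: fire t3:  (P0=6, P1=2, P2=1, P3=0, P4=4) → (P0=8, P1=2, P2=2, P3=0, P4=4)
step 3: fire t5:  (P0=8, P1=2, P2=2, P3=0, P4=4) → (P0=8, P1=5, P2=4, P3=0, P4=1)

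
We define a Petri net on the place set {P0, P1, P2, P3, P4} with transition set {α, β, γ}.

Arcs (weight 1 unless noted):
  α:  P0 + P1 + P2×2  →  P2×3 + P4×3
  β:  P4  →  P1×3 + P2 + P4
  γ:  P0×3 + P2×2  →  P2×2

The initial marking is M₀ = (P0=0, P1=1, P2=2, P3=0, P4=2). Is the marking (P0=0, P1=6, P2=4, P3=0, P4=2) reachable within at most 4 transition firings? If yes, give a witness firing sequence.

NO — not reachable within 4 firings

depth 0: 1 marking
depth 1: 2 markings reached so far
depth 2: 3 markings reached so far
depth 3: 4 markings reached so far
depth 4: 5 markings reached so far
target is not among the 5 markings reachable within 4 steps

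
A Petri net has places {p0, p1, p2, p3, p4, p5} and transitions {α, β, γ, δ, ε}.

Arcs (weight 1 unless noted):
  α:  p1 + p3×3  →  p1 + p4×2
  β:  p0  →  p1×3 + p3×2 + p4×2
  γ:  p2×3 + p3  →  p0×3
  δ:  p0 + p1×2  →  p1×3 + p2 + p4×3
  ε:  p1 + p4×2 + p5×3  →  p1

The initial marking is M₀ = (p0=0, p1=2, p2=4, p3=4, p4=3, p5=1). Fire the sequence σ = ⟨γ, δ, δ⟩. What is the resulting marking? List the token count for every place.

(p0=1, p1=4, p2=3, p3=3, p4=9, p5=1)

step 1: fire γ:  (p0=0, p1=2, p2=4, p3=4, p4=3, p5=1) → (p0=3, p1=2, p2=1, p3=3, p4=3, p5=1)
step 2: fire δ:  (p0=3, p1=2, p2=1, p3=3, p4=3, p5=1) → (p0=2, p1=3, p2=2, p3=3, p4=6, p5=1)
step 3: fire δ:  (p0=2, p1=3, p2=2, p3=3, p4=6, p5=1) → (p0=1, p1=4, p2=3, p3=3, p4=9, p5=1)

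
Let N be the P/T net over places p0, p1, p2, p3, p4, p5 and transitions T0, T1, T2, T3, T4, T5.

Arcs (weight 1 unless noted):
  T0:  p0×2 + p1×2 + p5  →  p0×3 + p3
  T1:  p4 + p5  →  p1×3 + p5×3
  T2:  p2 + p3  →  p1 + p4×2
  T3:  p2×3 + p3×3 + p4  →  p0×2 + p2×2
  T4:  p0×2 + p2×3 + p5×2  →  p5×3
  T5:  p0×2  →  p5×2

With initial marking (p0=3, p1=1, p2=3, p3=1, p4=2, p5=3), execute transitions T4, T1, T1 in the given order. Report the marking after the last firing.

(p0=1, p1=7, p2=0, p3=1, p4=0, p5=8)

step 1: fire T4:  (p0=3, p1=1, p2=3, p3=1, p4=2, p5=3) → (p0=1, p1=1, p2=0, p3=1, p4=2, p5=4)
step 2: fire T1:  (p0=1, p1=1, p2=0, p3=1, p4=2, p5=4) → (p0=1, p1=4, p2=0, p3=1, p4=1, p5=6)
step 3: fire T1:  (p0=1, p1=4, p2=0, p3=1, p4=1, p5=6) → (p0=1, p1=7, p2=0, p3=1, p4=0, p5=8)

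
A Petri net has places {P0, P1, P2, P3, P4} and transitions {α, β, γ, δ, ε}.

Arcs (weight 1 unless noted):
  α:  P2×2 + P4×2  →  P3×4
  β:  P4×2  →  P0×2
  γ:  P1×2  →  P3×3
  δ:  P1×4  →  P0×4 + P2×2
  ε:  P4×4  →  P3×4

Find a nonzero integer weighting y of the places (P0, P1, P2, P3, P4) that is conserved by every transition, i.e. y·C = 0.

y = (P0:2, P1:3, P2:2, P3:2, P4:2)

Incidence matrix C (rows=places, cols=transitions):
        α    β    γ    δ    ε
   P0   0    2    0    4    0
   P1   0    0   -2   -4    0
   P2  -2    0    0    2    0
   P3   4    0    3    0    4
   P4  -2   -2    0    0   -4

Candidate y = [2, 3, 2, 2, 2]; check y·C column-wise:
  col α: 2·0 + 3·0 + 2·-2 + 2·4 + 2·-2 = 0
  col β: 2·2 + 3·0 + 2·0 + 2·0 + 2·-2 = 0
  col γ: 2·0 + 3·-2 + 2·0 + 2·3 + 2·0 = 0
  col δ: 2·4 + 3·-4 + 2·2 + 2·0 + 2·0 = 0
  col ε: 2·0 + 3·0 + 2·0 + 2·4 + 2·-4 = 0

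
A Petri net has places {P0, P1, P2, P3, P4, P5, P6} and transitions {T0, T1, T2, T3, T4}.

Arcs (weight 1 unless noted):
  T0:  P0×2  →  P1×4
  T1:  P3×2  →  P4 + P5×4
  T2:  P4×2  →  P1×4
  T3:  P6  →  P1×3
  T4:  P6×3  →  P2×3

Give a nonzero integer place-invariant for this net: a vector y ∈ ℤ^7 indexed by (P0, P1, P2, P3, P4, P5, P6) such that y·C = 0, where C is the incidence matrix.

Incidence matrix C (rows=places, cols=transitions):
       T0   T1   T2   T3   T4
   P0  -2    0    0    0    0
   P1   4    0    4    3    0
   P2   0    0    0    0    3
   P3   0   -2    0    0    0
   P4   0    1   -2    0    0
   P5   0    4    0    0    0
   P6   0    0    0   -1   -3

Candidate y = [0, 0, 0, 2, 0, 1, 0]; check y·C column-wise:
  col T0: 0·-2 + 0·4 + 2·0 + 1·0 = 0
  col T1: 2·-2 + 0·1 + 1·4 = 0
  col T2: 0·4 + 2·0 + 0·-2 + 1·0 = 0
  col T3: 0·3 + 2·0 + 1·0 + 0·-1 = 0
  col T4: 0·3 + 2·0 + 1·0 + 0·-3 = 0

y = (P0:0, P1:0, P2:0, P3:2, P4:0, P5:1, P6:0)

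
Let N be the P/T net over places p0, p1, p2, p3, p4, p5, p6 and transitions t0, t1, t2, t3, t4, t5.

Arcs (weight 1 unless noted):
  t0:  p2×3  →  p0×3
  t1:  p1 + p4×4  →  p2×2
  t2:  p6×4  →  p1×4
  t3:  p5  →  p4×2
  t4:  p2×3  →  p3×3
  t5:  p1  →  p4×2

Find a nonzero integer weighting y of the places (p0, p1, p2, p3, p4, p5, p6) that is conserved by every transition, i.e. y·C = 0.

Incidence matrix C (rows=places, cols=transitions):
       t0   t1   t2   t3   t4   t5
   p0   3    0    0    0    0    0
   p1   0   -1    4    0    0   -1
   p2  -3    2    0    0   -3    0
   p3   0    0    0    0    3    0
   p4   0   -4    0    2    0    2
   p5   0    0    0   -1    0    0
   p6   0    0   -4    0    0    0

Candidate y = [3, 2, 3, 3, 1, 2, 2]; check y·C column-wise:
  col t0: 3·3 + 2·0 + 3·-3 + 3·0 + 1·0 + 2·0 + 2·0 = 0
  col t1: 3·0 + 2·-1 + 3·2 + 3·0 + 1·-4 + 2·0 + 2·0 = 0
  col t2: 3·0 + 2·4 + 3·0 + 3·0 + 1·0 + 2·0 + 2·-4 = 0
  col t3: 3·0 + 2·0 + 3·0 + 3·0 + 1·2 + 2·-1 + 2·0 = 0
  col t4: 3·0 + 2·0 + 3·-3 + 3·3 + 1·0 + 2·0 + 2·0 = 0
  col t5: 3·0 + 2·-1 + 3·0 + 3·0 + 1·2 + 2·0 + 2·0 = 0

y = (p0:3, p1:2, p2:3, p3:3, p4:1, p5:2, p6:2)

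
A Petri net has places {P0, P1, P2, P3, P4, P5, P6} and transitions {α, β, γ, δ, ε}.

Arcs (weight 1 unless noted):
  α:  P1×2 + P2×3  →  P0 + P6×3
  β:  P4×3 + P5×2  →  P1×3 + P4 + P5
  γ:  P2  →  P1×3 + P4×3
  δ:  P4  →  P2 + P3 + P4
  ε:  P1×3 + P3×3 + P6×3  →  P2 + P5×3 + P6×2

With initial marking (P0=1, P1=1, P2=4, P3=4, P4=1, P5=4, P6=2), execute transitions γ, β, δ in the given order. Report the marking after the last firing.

step 1: fire γ:  (P0=1, P1=1, P2=4, P3=4, P4=1, P5=4, P6=2) → (P0=1, P1=4, P2=3, P3=4, P4=4, P5=4, P6=2)
step 2: fire β:  (P0=1, P1=4, P2=3, P3=4, P4=4, P5=4, P6=2) → (P0=1, P1=7, P2=3, P3=4, P4=2, P5=3, P6=2)
step 3: fire δ:  (P0=1, P1=7, P2=3, P3=4, P4=2, P5=3, P6=2) → (P0=1, P1=7, P2=4, P3=5, P4=2, P5=3, P6=2)

(P0=1, P1=7, P2=4, P3=5, P4=2, P5=3, P6=2)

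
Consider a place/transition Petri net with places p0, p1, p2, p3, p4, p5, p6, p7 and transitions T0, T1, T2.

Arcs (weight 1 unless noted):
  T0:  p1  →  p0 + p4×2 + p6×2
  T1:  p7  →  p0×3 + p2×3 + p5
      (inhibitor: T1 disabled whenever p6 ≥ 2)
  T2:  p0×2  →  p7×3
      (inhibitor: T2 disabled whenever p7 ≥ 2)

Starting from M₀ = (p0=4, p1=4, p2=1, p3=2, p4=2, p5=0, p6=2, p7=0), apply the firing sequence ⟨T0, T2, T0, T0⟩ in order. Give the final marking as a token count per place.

(p0=5, p1=1, p2=1, p3=2, p4=8, p5=0, p6=8, p7=3)

step 1: fire T0:  (p0=4, p1=4, p2=1, p3=2, p4=2, p5=0, p6=2, p7=0) → (p0=5, p1=3, p2=1, p3=2, p4=4, p5=0, p6=4, p7=0)
step 2: fire T2:  (p0=5, p1=3, p2=1, p3=2, p4=4, p5=0, p6=4, p7=0) → (p0=3, p1=3, p2=1, p3=2, p4=4, p5=0, p6=4, p7=3)
step 3: fire T0:  (p0=3, p1=3, p2=1, p3=2, p4=4, p5=0, p6=4, p7=3) → (p0=4, p1=2, p2=1, p3=2, p4=6, p5=0, p6=6, p7=3)
step 4: fire T0:  (p0=4, p1=2, p2=1, p3=2, p4=6, p5=0, p6=6, p7=3) → (p0=5, p1=1, p2=1, p3=2, p4=8, p5=0, p6=8, p7=3)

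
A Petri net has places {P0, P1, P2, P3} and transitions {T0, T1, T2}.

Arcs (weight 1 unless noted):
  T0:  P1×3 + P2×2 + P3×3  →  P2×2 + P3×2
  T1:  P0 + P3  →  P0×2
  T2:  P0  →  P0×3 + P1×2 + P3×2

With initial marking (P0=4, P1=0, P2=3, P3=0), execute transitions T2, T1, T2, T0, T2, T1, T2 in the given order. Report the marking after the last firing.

step 1: fire T2:  (P0=4, P1=0, P2=3, P3=0) → (P0=6, P1=2, P2=3, P3=2)
step 2: fire T1:  (P0=6, P1=2, P2=3, P3=2) → (P0=7, P1=2, P2=3, P3=1)
step 3: fire T2:  (P0=7, P1=2, P2=3, P3=1) → (P0=9, P1=4, P2=3, P3=3)
step 4: fire T0:  (P0=9, P1=4, P2=3, P3=3) → (P0=9, P1=1, P2=3, P3=2)
step 5: fire T2:  (P0=9, P1=1, P2=3, P3=2) → (P0=11, P1=3, P2=3, P3=4)
step 6: fire T1:  (P0=11, P1=3, P2=3, P3=4) → (P0=12, P1=3, P2=3, P3=3)
step 7: fire T2:  (P0=12, P1=3, P2=3, P3=3) → (P0=14, P1=5, P2=3, P3=5)

(P0=14, P1=5, P2=3, P3=5)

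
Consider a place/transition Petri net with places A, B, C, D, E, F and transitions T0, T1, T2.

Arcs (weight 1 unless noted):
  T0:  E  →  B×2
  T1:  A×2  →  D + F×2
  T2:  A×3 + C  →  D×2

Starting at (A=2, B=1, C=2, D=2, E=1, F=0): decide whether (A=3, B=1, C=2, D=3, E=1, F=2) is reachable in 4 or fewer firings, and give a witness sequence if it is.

NO — not reachable within 4 firings

depth 0: 1 marking
depth 1: 3 markings reached so far
depth 2: 4 markings reached so far
depth 3: 4 markings reached so far
(frontier empty at depth 3; search complete)
target is not among the 4 markings reachable within 4 steps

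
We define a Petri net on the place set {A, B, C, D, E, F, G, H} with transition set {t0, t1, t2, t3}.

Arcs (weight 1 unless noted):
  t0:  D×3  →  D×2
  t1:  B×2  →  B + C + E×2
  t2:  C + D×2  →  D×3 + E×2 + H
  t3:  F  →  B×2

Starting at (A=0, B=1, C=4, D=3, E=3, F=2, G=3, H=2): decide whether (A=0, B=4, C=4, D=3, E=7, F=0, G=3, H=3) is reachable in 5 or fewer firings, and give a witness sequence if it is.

step 1: fire t0:  (A=0, B=1, C=4, D=3, E=3, F=2, G=3, H=2) → (A=0, B=1, C=4, D=2, E=3, F=2, G=3, H=2)
step 2: fire t2:  (A=0, B=1, C=4, D=2, E=3, F=2, G=3, H=2) → (A=0, B=1, C=3, D=3, E=5, F=2, G=3, H=3)
step 3: fire t3:  (A=0, B=1, C=3, D=3, E=5, F=2, G=3, H=3) → (A=0, B=3, C=3, D=3, E=5, F=1, G=3, H=3)
step 4: fire t1:  (A=0, B=3, C=3, D=3, E=5, F=1, G=3, H=3) → (A=0, B=2, C=4, D=3, E=7, F=1, G=3, H=3)
step 5: fire t3:  (A=0, B=2, C=4, D=3, E=7, F=1, G=3, H=3) → (A=0, B=4, C=4, D=3, E=7, F=0, G=3, H=3)

YES — reachable via ⟨t0, t2, t3, t1, t3⟩ (5 firings)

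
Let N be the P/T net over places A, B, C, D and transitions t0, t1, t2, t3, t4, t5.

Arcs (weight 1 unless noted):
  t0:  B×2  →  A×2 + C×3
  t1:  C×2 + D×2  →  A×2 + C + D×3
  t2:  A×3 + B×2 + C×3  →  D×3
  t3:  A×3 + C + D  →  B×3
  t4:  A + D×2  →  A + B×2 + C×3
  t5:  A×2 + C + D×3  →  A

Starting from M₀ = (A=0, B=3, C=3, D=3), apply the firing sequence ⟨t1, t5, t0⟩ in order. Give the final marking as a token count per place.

(A=3, B=1, C=4, D=1)

step 1: fire t1:  (A=0, B=3, C=3, D=3) → (A=2, B=3, C=2, D=4)
step 2: fire t5:  (A=2, B=3, C=2, D=4) → (A=1, B=3, C=1, D=1)
step 3: fire t0:  (A=1, B=3, C=1, D=1) → (A=3, B=1, C=4, D=1)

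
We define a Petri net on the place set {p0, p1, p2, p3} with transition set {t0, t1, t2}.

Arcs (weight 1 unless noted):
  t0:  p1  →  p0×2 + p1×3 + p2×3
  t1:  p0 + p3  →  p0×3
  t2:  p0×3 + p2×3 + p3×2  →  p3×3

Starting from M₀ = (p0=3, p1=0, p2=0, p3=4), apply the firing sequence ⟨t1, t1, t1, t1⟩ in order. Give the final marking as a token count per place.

step 1: fire t1:  (p0=3, p1=0, p2=0, p3=4) → (p0=5, p1=0, p2=0, p3=3)
step 2: fire t1:  (p0=5, p1=0, p2=0, p3=3) → (p0=7, p1=0, p2=0, p3=2)
step 3: fire t1:  (p0=7, p1=0, p2=0, p3=2) → (p0=9, p1=0, p2=0, p3=1)
step 4: fire t1:  (p0=9, p1=0, p2=0, p3=1) → (p0=11, p1=0, p2=0, p3=0)

(p0=11, p1=0, p2=0, p3=0)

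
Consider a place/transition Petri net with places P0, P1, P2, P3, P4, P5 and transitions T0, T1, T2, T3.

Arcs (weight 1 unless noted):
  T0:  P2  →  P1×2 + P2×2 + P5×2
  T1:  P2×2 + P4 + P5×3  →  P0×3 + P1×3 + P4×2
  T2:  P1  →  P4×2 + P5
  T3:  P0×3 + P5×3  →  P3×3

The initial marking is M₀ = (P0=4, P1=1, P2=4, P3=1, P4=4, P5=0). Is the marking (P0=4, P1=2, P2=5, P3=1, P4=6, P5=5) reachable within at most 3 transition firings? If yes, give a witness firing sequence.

NO — not reachable within 3 firings

depth 0: 1 marking
depth 1: 3 markings reached so far
depth 2: 5 markings reached so far
depth 3: 12 markings reached so far
target is not among the 12 markings reachable within 3 steps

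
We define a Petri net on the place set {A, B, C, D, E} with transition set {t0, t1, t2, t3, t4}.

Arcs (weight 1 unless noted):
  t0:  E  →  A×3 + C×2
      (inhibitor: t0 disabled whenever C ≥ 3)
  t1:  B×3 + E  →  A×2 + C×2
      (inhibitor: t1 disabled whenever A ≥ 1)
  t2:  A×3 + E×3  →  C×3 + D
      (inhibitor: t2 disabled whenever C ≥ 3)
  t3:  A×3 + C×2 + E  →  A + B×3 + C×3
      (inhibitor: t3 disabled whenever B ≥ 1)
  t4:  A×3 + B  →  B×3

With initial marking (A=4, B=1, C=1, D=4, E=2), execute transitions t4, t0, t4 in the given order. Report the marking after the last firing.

step 1: fire t4:  (A=4, B=1, C=1, D=4, E=2) → (A=1, B=3, C=1, D=4, E=2)
step 2: fire t0:  (A=1, B=3, C=1, D=4, E=2) → (A=4, B=3, C=3, D=4, E=1)
step 3: fire t4:  (A=4, B=3, C=3, D=4, E=1) → (A=1, B=5, C=3, D=4, E=1)

(A=1, B=5, C=3, D=4, E=1)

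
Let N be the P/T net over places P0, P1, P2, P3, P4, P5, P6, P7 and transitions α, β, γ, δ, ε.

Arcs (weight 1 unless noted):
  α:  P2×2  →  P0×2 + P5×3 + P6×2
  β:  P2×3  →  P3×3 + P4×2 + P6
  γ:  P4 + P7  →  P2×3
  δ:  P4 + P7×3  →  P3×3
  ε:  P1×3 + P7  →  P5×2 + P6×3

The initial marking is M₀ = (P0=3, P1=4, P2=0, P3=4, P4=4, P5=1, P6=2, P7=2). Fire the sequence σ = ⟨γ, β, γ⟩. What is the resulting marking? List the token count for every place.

(P0=3, P1=4, P2=3, P3=7, P4=4, P5=1, P6=3, P7=0)

step 1: fire γ:  (P0=3, P1=4, P2=0, P3=4, P4=4, P5=1, P6=2, P7=2) → (P0=3, P1=4, P2=3, P3=4, P4=3, P5=1, P6=2, P7=1)
step 2: fire β:  (P0=3, P1=4, P2=3, P3=4, P4=3, P5=1, P6=2, P7=1) → (P0=3, P1=4, P2=0, P3=7, P4=5, P5=1, P6=3, P7=1)
step 3: fire γ:  (P0=3, P1=4, P2=0, P3=7, P4=5, P5=1, P6=3, P7=1) → (P0=3, P1=4, P2=3, P3=7, P4=4, P5=1, P6=3, P7=0)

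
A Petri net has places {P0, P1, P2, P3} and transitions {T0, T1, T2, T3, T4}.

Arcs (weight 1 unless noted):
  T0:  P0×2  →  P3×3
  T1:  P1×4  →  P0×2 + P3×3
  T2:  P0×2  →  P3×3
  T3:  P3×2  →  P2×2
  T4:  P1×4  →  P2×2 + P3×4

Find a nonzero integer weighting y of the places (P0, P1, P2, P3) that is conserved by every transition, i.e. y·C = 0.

y = (P0:3, P1:3, P2:2, P3:2)

Incidence matrix C (rows=places, cols=transitions):
       T0   T1   T2   T3   T4
   P0  -2    2   -2    0    0
   P1   0   -4    0    0   -4
   P2   0    0    0    2    2
   P3   3    3    3   -2    4

Candidate y = [3, 3, 2, 2]; check y·C column-wise:
  col T0: 3·-2 + 3·0 + 2·0 + 2·3 = 0
  col T1: 3·2 + 3·-4 + 2·0 + 2·3 = 0
  col T2: 3·-2 + 3·0 + 2·0 + 2·3 = 0
  col T3: 3·0 + 3·0 + 2·2 + 2·-2 = 0
  col T4: 3·0 + 3·-4 + 2·2 + 2·4 = 0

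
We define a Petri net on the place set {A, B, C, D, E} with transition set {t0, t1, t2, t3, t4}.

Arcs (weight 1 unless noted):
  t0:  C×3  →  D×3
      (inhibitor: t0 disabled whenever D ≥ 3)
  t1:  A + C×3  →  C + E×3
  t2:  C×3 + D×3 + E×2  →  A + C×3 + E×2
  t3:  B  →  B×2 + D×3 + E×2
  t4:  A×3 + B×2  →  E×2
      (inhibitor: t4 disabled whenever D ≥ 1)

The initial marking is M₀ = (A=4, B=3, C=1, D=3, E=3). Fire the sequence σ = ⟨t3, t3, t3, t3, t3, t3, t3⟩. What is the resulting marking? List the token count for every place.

(A=4, B=10, C=1, D=24, E=17)

step 1: fire t3:  (A=4, B=3, C=1, D=3, E=3) → (A=4, B=4, C=1, D=6, E=5)
step 2: fire t3:  (A=4, B=4, C=1, D=6, E=5) → (A=4, B=5, C=1, D=9, E=7)
step 3: fire t3:  (A=4, B=5, C=1, D=9, E=7) → (A=4, B=6, C=1, D=12, E=9)
step 4: fire t3:  (A=4, B=6, C=1, D=12, E=9) → (A=4, B=7, C=1, D=15, E=11)
step 5: fire t3:  (A=4, B=7, C=1, D=15, E=11) → (A=4, B=8, C=1, D=18, E=13)
step 6: fire t3:  (A=4, B=8, C=1, D=18, E=13) → (A=4, B=9, C=1, D=21, E=15)
step 7: fire t3:  (A=4, B=9, C=1, D=21, E=15) → (A=4, B=10, C=1, D=24, E=17)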